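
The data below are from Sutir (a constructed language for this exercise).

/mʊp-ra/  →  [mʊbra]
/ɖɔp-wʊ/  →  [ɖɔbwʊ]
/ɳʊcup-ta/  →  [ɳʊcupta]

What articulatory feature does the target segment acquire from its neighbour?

voicing

Underlying /p/ is realised as [b] next to /r/; /r/ itself does not change.
The change voiceless → voiced matches the voicing of the following /r/, identifying this as voicing assimilation.
The same holds elsewhere in the data: /p/ → [b] before /w/ (voiceless → voiced, matching voiced) — only voicing changes, and always toward the following segment.
Nothing changes in [ɳʊcupta]: there the adjacent consonants already agree in voicing (/p/ and /t/ are both voiceless), so this form is consistent with the same rule.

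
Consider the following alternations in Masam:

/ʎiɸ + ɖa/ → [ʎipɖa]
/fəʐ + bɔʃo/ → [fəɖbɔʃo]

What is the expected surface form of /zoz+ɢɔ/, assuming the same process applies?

The data show regressive manner assimilation: /ɸ/ → [p] before /ɖ/; /ʐ/ → [ɖ] before /b/. In each pair only manner changes, matching the following consonant, while place and voice stay constant.
The rule targets /z/ (voiced alveolar fricative), which sits before the trigger /ɢ/ (stop).
The voiced alveolar stop is [d], so /z/ → [d].

[zodɢɔ]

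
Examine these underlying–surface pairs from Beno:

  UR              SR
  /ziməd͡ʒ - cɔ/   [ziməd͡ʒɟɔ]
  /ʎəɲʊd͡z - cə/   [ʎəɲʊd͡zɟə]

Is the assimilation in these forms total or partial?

Underlying /c/ is realised as [ɟ] next to /d͡ʒ/; /d͡ʒ/ itself does not change.
The change voiceless → voiced matches the voicing of the preceding /d͡ʒ/, identifying this as voicing assimilation.
Place and manner are unchanged, so the assimilation is partial, not total.
The other alternating form patterns the same way: /c/ → [ɟ] after /d͡z/ (voiceless → voiced, matching voiced) — only voicing changes, and always toward the preceding segment.

partial assimilation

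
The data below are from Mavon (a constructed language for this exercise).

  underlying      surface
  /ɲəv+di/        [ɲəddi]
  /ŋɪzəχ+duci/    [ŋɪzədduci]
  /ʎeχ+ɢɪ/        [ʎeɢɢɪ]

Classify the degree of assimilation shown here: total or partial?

Underlying /v/ is realised as [d] next to /d/; /d/ itself does not change.
The output [d] is identical to the trigger /d/ — every feature (place, manner, voicing) has been copied — so this is total assimilation.
The remaining alternations confirm this: /χ/ → [d] before /d/; /χ/ → [ɢ] before /ɢ/ — in each case the output is a copy of the following consonant.

total assimilation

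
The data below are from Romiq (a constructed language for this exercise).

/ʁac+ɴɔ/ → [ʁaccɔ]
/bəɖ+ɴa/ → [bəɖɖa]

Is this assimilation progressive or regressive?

Underlying /ɴ/ is realised as [c] next to /c/; /c/ itself does not change.
The output [c] is identical to the trigger /c/ — every feature (place, manner, voicing) has been copied — so this is total assimilation.
The other form behaves the same way: /ɴ/ → [ɖ] after /ɖ/ — in each case the output is a copy of the preceding consonant.
The trigger is the preceding segment, so the direction is progressive (perseverative).

progressive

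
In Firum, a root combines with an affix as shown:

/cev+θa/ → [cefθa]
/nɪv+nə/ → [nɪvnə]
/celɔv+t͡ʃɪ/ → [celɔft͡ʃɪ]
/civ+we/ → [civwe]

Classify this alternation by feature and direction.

The segment that alternates is /v/, which surfaces as [f] when adjacent to /θ/.
The change voiced → voiceless matches the voicing of the following /θ/, identifying this as voicing assimilation.
Place and manner are unchanged, so the assimilation is partial, not total.
Checking the remaining alternation: /v/ → [f] before /t͡ʃ/ (voiced → voiceless, matching voiceless) — only voicing changes, and always toward the following segment.
No alternation appears in [nɪvnə], [civwe]: there the adjacent consonants already agree in voicing (/v/ and /n/ are both voiced; /v/ and /w/ are both voiced), so these forms are consistent with the same rule.
The trigger is the following segment, so the direction is regressive (anticipatory).

regressive voicing assimilation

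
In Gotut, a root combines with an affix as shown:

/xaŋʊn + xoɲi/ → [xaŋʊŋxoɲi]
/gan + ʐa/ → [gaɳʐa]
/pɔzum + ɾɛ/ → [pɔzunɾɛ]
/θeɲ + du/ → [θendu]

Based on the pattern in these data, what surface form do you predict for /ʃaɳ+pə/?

[ʃampə]

The data show regressive place assimilation: /n/ → [ŋ] before /x/; /n/ → [ɳ] before /ʐ/; /m/ → [n] before /ɾ/; /ɲ/ → [n] before /d/. In each pair only place changes, matching the following consonant, while manner and voice stay constant.
The rule targets /ɳ/ (voiced retroflex nasal), which sits before the trigger /p/ (bilabial).
A voiced bilabial nasal is [m], so the surface segment is [m].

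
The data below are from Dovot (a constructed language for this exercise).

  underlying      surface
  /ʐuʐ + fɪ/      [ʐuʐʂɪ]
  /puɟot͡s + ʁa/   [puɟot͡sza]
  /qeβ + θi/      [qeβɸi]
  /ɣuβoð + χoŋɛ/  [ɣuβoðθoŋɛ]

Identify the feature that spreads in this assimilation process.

Underlying /f/ is realised as [ʂ] next to /ʐ/; /ʐ/ itself does not change.
The change labiodental → retroflex matches the place of the preceding /ʐ/, identifying this as place assimilation.
The same holds elsewhere in the data: /ʁ/ → [z] after /t͡s/ (uvular → alveolar, matching alveolar); /θ/ → [ɸ] after /β/ (dental → bilabial, matching bilabial); /χ/ → [θ] after /ð/ (uvular → dental, matching dental) — only place changes, and always toward the preceding segment.

place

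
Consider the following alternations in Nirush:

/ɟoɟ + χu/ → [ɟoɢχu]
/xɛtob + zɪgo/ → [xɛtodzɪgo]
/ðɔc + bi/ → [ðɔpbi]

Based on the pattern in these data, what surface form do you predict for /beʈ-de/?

The data show regressive place assimilation: /ɟ/ → [ɢ] before /χ/; /b/ → [d] before /z/; /c/ → [p] before /b/. In each pair only place changes, matching the following consonant, while manner and voice stay constant.
/ʈ/ is a voiceless retroflex stop. The following trigger /d/ is alveolar, so /ʈ/ must become alveolar as well.
The voiceless alveolar stop is [t], so /ʈ/ → [t].

[betde]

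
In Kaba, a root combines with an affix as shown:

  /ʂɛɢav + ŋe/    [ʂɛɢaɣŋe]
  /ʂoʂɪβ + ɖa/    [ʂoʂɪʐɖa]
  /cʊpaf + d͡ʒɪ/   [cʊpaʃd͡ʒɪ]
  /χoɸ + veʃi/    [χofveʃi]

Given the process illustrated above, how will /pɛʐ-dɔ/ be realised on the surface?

The data show regressive place assimilation: /v/ → [ɣ] before /ŋ/; /β/ → [ʐ] before /ɖ/; /f/ → [ʃ] before /d͡ʒ/; /ɸ/ → [f] before /v/. In each pair only place changes, matching the following consonant, while manner and voice stay constant.
/ʐ/ is a voiced retroflex fricative. The following trigger /d/ is alveolar, so /ʐ/ must become alveolar as well.
Changing only its place to alveolar gives [z] — the voiced alveolar fricative.

[pɛzdɔ]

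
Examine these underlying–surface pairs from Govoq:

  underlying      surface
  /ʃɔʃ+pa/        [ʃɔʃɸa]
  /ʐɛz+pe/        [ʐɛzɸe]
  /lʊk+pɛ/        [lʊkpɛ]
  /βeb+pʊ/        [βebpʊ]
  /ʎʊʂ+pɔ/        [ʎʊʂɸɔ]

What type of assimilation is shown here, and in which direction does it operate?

progressive manner assimilation

Underlying /p/ is realised as [ɸ] next to /ʃ/; /ʃ/ itself does not change.
The change stop → fricative matches the manner of the preceding /ʃ/, identifying this as manner assimilation.
Place and voice are unchanged, so the assimilation is partial, not total.
The other alternating forms pattern the same way: /p/ → [ɸ] after /z/ (stop → fricative, matching a fricative); /p/ → [ɸ] after /ʂ/ (stop → fricative, matching a fricative) — only manner changes, and always toward the preceding segment.
Nothing changes in [lʊkpɛ], [βebpʊ]: there the adjacent consonants already agree in manner (/p/ and /k/ are both stops; /p/ and /b/ are both stops), so these forms are consistent with the same rule.
Since the segment that changes follows the conditioning segment, the assimilation is progressive.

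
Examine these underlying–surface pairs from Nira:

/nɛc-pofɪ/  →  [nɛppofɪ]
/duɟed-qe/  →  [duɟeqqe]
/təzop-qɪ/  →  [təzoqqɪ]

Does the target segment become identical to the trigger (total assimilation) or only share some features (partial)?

The segment that alternates is /d/, which surfaces as [q] when adjacent to /q/.
The output [q] is identical to the trigger /q/ — every feature (place, manner, voicing) has been copied — so this is total assimilation.
The remaining alternations confirm this: /c/ → [p] before /p/; /p/ → [q] before /q/ — in each case the output is a copy of the following consonant.

total assimilation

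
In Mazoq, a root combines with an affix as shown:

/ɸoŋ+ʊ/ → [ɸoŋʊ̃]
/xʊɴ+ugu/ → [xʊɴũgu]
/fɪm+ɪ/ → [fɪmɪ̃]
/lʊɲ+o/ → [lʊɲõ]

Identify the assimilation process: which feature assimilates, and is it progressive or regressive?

progressive nasality assimilation (vowel nasalisation)

The vowel /ʊ/ surfaces as nasalised [ʊ̃] next to the preceding nasal /ŋ/ — it has acquired the [+nasal] feature of its neighbour.
Likewise in the remaining data: /u/ → [ũ] after /ɴ/; /ɪ/ → [ɪ̃] after /m/; /o/ → [õ] after /ɲ/ — each time a vowel is nasalised next to a preceding nasal.
Because the conditioning nasal is to the left of the vowel that changes, the process is progressive (perseverative).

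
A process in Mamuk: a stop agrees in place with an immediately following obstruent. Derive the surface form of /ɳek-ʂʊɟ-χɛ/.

[ɳeʈʂʊɢχɛ]

The rule targets /k/ (voiceless velar stop), which sits before the trigger /ʂ/ (retroflex).
Changing only its place to retroflex gives [ʈ] — the voiceless retroflex stop.
The same rule applies at the second boundary: /ɟ/ → [ɢ] next to /χ/.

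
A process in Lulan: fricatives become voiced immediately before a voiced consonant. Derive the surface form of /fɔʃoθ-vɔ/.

The rule targets /θ/ (voiceless dental fricative), which sits before the trigger /v/ (voiced).
A voiced dental fricative is [ð], so the surface segment is [ð].

[fɔʃoðvɔ]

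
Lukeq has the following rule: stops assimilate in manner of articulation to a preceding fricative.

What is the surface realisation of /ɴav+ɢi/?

[ɴavʁi]

/ɢ/ is a voiced uvular stop. The preceding trigger /v/ is a fricative, so /ɢ/ must become a fricative as well.
A voiced uvular fricative is [ʁ], so the surface segment is [ʁ].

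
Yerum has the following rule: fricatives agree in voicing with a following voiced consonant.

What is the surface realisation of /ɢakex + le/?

[ɢakeɣle]

/x/ is a voiceless velar fricative. The following trigger /l/ is voiced, so /x/ must become voiced as well.
Changing only its voicing to voiced gives [ɣ] — the voiced velar fricative.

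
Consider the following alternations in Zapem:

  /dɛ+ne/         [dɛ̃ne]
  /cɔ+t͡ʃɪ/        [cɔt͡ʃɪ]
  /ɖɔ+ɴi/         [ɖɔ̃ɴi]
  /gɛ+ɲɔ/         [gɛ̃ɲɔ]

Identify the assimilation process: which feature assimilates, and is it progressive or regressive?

The vowel /ɛ/ surfaces as nasalised [ɛ̃] next to the following nasal /n/ — it has acquired the [+nasal] feature of its neighbour.
Likewise in the remaining data: /ɔ/ → [ɔ̃] before /ɴ/; /ɛ/ → [ɛ̃] before /ɲ/ — each time a vowel is nasalised next to a following nasal.
No change occurs in [cɔt͡ʃɪ] because the vowel at the boundary is adjacent to an oral consonant, not a nasal (/ɔ/ next to /t͡ʃ/).
Because the conditioning nasal is to the right of the vowel that changes, the process is regressive (anticipatory).

regressive nasality assimilation (vowel nasalisation)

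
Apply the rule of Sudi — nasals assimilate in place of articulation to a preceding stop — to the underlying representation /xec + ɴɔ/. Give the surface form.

/ɴ/ is a voiced uvular nasal. The preceding trigger /c/ is palatal, so /ɴ/ must become palatal as well.
The voiced palatal nasal is [ɲ], so /ɴ/ → [ɲ].

[xecɲɔ]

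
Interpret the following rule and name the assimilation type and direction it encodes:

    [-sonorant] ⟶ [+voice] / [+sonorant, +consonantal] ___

The structural change is [+voice], and the conditioning segment [+sonorant, +consonantal] (a sonorant consonant) is itself voiced, so the target comes to share the voicing of its neighbour — voicing assimilation.
The conditioning segment sits to the left of the focus bar, meaning the trigger precedes the segment that changes — progressive assimilation.

progressive voicing assimilation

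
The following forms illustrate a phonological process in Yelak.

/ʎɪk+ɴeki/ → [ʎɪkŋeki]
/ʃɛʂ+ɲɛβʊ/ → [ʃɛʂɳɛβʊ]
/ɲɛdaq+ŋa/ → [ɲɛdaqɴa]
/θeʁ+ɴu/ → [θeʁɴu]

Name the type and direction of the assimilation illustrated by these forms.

progressive place assimilation

Comparing underlying and surface forms, /ɴ/ → [ŋ] is the alternation; the neighbouring /k/ is constant.
/ɴ/ is uvular while /k/ is velar; the output [ŋ] is velar, matching the trigger — so the feature that spreads is place.
Manner and voice are unchanged, so the assimilation is partial, not total.
The same holds elsewhere in the data: /ɲ/ → [ɳ] after /ʂ/ (palatal → retroflex, matching retroflex); /ŋ/ → [ɴ] after /q/ (velar → uvular, matching uvular) — only place changes, and always toward the preceding segment.
Nothing changes in [θeʁɴu]: there the adjacent consonants already agree in place (/ɴ/ and /ʁ/ are both uvular), so this form is consistent with the same rule.
The trigger is the preceding segment, so the direction is progressive (perseverative).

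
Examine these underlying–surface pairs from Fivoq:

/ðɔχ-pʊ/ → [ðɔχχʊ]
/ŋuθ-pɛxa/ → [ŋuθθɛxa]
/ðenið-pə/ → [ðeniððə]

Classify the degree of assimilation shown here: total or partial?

total assimilation

Underlying /p/ is realised as [χ] next to /χ/; /χ/ itself does not change.
The output [χ] is identical to the trigger /χ/ — every feature (place, manner, voicing) has been copied — so this is total assimilation.
The other forms behave the same way: /p/ → [θ] after /θ/; /p/ → [ð] after /ð/ — in each case the output is a copy of the preceding consonant.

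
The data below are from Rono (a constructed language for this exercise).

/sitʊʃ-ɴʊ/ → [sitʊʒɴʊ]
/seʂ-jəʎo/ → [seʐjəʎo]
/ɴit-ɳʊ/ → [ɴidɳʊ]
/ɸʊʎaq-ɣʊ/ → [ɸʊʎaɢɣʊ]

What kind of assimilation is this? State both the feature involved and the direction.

The segment that alternates is /ʃ/, which surfaces as [ʒ] when adjacent to /ɴ/.
/ʃ/ is voiceless while /ɴ/ is voiced; the output [ʒ] is voiced, matching the trigger — so the feature that spreads is voicing.
Place and manner are unchanged, so the assimilation is partial, not total.
The same holds elsewhere in the data: /ʂ/ → [ʐ] before /j/ (voiceless → voiced, matching voiced); /t/ → [d] before /ɳ/ (voiceless → voiced, matching voiced); /q/ → [ɢ] before /ɣ/ (voiceless → voiced, matching voiced) — only voicing changes, and always toward the following segment.
Since the segment that changes precedes the conditioning segment, the assimilation is regressive.

regressive voicing assimilation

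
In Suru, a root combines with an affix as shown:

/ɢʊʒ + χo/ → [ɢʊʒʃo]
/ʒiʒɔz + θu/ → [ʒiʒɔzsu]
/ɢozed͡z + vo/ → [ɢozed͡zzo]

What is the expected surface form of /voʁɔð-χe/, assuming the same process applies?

The data show progressive place assimilation: /χ/ → [ʃ] after /ʒ/; /θ/ → [s] after /z/; /v/ → [z] after /d͡z/. In each pair only place changes, matching the preceding consonant, while manner and voice stay constant.
/χ/ is a voiceless uvular fricative. The preceding trigger /ð/ is dental, so /χ/ must become dental as well.
A voiceless dental fricative is [θ], so the surface segment is [θ].

[voʁɔðθe]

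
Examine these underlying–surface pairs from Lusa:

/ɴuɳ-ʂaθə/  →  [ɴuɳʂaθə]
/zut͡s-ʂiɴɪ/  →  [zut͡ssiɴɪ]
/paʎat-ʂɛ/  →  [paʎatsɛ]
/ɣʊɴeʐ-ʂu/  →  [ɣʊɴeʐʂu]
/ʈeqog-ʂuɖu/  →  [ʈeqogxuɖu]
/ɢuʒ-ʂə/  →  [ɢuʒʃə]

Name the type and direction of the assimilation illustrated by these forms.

progressive place assimilation

Underlying /ʂ/ is realised as [s] next to /t͡s/; /t͡s/ itself does not change.
/ʂ/ is retroflex while /t͡s/ is alveolar; the output [s] is alveolar, matching the trigger — so the feature that spreads is place.
Manner and voice are unchanged, so the assimilation is partial, not total.
The same holds elsewhere in the data: /ʂ/ → [s] after /t/ (retroflex → alveolar, matching alveolar); /ʂ/ → [x] after /g/ (retroflex → velar, matching velar); /ʂ/ → [ʃ] after /ʒ/ (retroflex → postalveolar, matching postalveolar) — only place changes, and always toward the preceding segment.
No alternation appears in [ɴuɳʂaθə], [ɣʊɴeʐʂu]: there the adjacent consonants already agree in place (/ʂ/ and /ɳ/ are both retroflex; /ʂ/ and /ʐ/ are both retroflex), so these forms are consistent with the same rule.
Since the segment that changes follows the conditioning segment, the assimilation is progressive.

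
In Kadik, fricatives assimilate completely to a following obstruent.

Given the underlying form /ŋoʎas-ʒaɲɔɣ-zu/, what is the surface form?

/s/ is the segment targeted by the rule; it sits immediately before /ʒ/, so it assimilates completely and surfaces as [ʒ].
At the second juncture, /ɣ/ likewise becomes [z] adjacent to /z/.

[ŋoʎaʒʒaɲɔzzu]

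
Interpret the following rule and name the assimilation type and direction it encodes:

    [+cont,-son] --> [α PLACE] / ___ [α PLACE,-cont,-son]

The shared variable α links the value of the place features (abbreviated [PLACE]) on the target to the same value on the neighbouring segment, so place is the feature that assimilates.
The conditioning segment sits to the right of the focus bar, meaning the trigger follows the segment that changes — regressive assimilation.

regressive place assimilation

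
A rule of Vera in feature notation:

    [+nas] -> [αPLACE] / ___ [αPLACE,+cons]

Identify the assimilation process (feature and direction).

regressive place assimilation

The shared variable α links the value of the place features (abbreviated [PLACE]) on the target to the same value on the neighbouring segment, so place is the feature that assimilates.
Since the environment is written after the underscore, the trigger follows the target; the direction is regressive.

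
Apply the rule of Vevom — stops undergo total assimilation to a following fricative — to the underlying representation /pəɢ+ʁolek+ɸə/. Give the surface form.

/ɢ/ is the segment targeted by the rule; it sits immediately before /ʁ/, so it assimilates completely and surfaces as [ʁ].
The same rule applies at the second boundary: /k/ → [ɸ] next to /ɸ/.

[pəʁʁoleɸɸə]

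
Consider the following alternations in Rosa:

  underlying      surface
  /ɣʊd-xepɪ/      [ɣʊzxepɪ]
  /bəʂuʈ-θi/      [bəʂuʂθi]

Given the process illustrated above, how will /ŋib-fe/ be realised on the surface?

[ŋiβfe]

The data show regressive manner assimilation: /d/ → [z] before /x/; /ʈ/ → [ʂ] before /θ/. In each pair only manner changes, matching the following consonant, while place and voice stay constant.
The rule targets /b/ (voiced bilabial stop), which sits before the trigger /f/ (fricative).
The voiced bilabial fricative is [β], so /b/ → [β].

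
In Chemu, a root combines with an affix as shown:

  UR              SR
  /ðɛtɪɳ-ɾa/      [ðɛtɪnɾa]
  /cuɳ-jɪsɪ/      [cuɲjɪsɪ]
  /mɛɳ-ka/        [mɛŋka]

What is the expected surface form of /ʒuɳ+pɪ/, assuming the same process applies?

The data show regressive place assimilation: /ɳ/ → [n] before /ɾ/; /ɳ/ → [ɲ] before /j/; /ɳ/ → [ŋ] before /k/. In each pair only place changes, matching the following consonant, while manner and voice stay constant.
/ɳ/ is a voiced retroflex nasal. The following trigger /p/ is bilabial, so /ɳ/ must become bilabial as well.
Changing only its place to bilabial gives [m] — the voiced bilabial nasal.

[ʒumpɪ]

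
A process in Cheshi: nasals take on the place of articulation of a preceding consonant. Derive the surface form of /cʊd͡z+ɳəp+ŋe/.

[cʊd͡znəpme]

The rule targets /ɳ/ (voiced retroflex nasal), which sits after the trigger /d͡z/ (alveolar).
Changing only its place to alveolar gives [n] — the voiced alveolar nasal.
The same rule applies at the second boundary: /ŋ/ → [m] next to /p/.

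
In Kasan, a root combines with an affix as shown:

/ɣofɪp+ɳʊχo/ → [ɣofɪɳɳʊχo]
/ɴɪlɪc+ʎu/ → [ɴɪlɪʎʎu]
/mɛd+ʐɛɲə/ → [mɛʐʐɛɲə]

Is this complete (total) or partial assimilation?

The segment that alternates is /p/, which surfaces as [ɳ] when adjacent to /ɳ/.
The output [ɳ] is identical to the trigger /ɳ/ — every feature (place, manner, voicing) has been copied — so this is total assimilation.
The other forms behave the same way: /c/ → [ʎ] before /ʎ/; /d/ → [ʐ] before /ʐ/ — in each case the output is a copy of the following consonant.

total assimilation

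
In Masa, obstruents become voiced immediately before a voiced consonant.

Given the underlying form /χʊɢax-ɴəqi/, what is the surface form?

/x/ is a voiceless velar fricative. The following trigger /ɴ/ is voiced, so /x/ must become voiced as well.
A voiced velar fricative is [ɣ], so the surface segment is [ɣ].

[χʊɢaɣɴəqi]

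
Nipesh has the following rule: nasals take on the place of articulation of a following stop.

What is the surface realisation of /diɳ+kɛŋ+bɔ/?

/ɳ/ is a voiced retroflex nasal. The following trigger /k/ is velar, so /ɳ/ must become velar as well.
A voiced velar nasal is [ŋ], so the surface segment is [ŋ].
The same rule applies at the second boundary: /ŋ/ → [m] next to /b/.

[diŋkɛmbɔ]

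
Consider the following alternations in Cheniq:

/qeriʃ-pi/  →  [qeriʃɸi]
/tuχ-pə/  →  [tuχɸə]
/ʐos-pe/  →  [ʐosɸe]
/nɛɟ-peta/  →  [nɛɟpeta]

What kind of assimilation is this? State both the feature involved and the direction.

progressive manner assimilation

Underlying /p/ is realised as [ɸ] next to /ʃ/; /ʃ/ itself does not change.
The change stop → fricative matches the manner of the preceding /ʃ/, identifying this as manner assimilation.
Place and voice are unchanged, so the assimilation is partial, not total.
The other alternating forms pattern the same way: /p/ → [ɸ] after /χ/ (stop → fricative, matching a fricative); /p/ → [ɸ] after /s/ (stop → fricative, matching a fricative) — only manner changes, and always toward the preceding segment.
No alternation appears in [nɛɟpeta]: there the adjacent consonants already agree in manner (/p/ and /ɟ/ are both stops), so this form is consistent with the same rule.
The trigger is the preceding segment, so the direction is progressive (perseverative).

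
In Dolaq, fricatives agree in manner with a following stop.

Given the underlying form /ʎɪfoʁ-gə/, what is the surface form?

The rule targets /ʁ/ (voiced uvular fricative), which sits before the trigger /g/ (stop).
Changing only its manner to stop gives [ɢ] — the voiced uvular stop.

[ʎɪfoɢgə]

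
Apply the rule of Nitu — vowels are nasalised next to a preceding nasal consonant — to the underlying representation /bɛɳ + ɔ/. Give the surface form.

[bɛɳɔ̃]

The vowel /ɔ/ is adjacent to the preceding nasal /ɳ/, so it acquires [+nasal] and surfaces as [ɔ̃].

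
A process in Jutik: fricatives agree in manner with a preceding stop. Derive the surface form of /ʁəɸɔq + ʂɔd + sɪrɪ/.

[ʁəɸɔqʈɔdtɪrɪ]

/ʂ/ is a voiceless retroflex fricative. The preceding trigger /q/ is a stop, so /ʂ/ must become a stop as well.
A voiceless retroflex stop is [ʈ], so the surface segment is [ʈ].
The same rule applies at the second boundary: /s/ → [t] next to /d/.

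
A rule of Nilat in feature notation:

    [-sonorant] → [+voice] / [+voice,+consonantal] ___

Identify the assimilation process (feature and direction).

progressive voicing assimilation

The target ([-sonorant], obstruents) acquires [+voice] next to a voiced consonant ([+voice,+consonantal]) — it takes on the voicing of its neighbour, so the feature that spreads is voicing.
Since the environment is written before the underscore, the trigger precedes the target; the direction is progressive.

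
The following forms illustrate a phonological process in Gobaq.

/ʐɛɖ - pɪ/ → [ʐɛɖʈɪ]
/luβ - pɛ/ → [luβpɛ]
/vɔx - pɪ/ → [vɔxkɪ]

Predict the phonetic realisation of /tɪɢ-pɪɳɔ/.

[tɪɢqɪɳɔ]

The data show progressive place assimilation: /p/ → [ʈ] after /ɖ/; /p/ → [k] after /x/. In each pair only place changes, matching the preceding consonant, while manner and voice stay constant.
No alternation appears in [luβpɛ]: there the adjacent consonants already agree in place (/p/ and /β/ are both bilabial), so this form is consistent with the same rule.
/p/ is a voiceless bilabial stop. The preceding trigger /ɢ/ is uvular, so /p/ must become uvular as well.
The voiceless uvular stop is [q], so /p/ → [q].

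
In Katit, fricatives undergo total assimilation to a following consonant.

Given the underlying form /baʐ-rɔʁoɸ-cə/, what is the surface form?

/ʐ/ is the segment targeted by the rule; it sits immediately before /r/, so it assimilates completely and surfaces as [r].
The same rule applies at the second boundary: /ɸ/ → [c] next to /c/.

[barrɔʁoccə]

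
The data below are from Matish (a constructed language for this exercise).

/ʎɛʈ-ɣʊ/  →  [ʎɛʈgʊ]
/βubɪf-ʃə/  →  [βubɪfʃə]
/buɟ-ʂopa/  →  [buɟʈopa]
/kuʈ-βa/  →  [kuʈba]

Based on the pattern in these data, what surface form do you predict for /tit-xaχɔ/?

The data show progressive manner assimilation: /ɣ/ → [g] after /ʈ/; /ʂ/ → [ʈ] after /ɟ/; /β/ → [b] after /ʈ/. In each pair only manner changes, matching the preceding consonant, while place and voice stay constant.
No alternation appears in [βubɪfʃə]: there the adjacent consonants already agree in manner (/ʃ/ and /f/ are both fricatives), so this form is consistent with the same rule.
The rule targets /x/ (voiceless velar fricative), which sits after the trigger /t/ (stop).
The voiceless velar stop is [k], so /x/ → [k].

[titkaχɔ]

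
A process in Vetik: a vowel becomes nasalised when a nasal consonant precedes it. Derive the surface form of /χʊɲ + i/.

[χʊɲĩ]

The vowel /i/ is adjacent to the preceding nasal /ɲ/, so it acquires [+nasal] and surfaces as [ĩ].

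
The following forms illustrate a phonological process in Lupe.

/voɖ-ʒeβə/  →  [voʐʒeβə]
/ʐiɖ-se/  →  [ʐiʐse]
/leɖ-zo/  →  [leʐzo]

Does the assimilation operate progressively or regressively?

The segment that alternates is /ɖ/, which surfaces as [ʐ] when adjacent to /ʒ/.
/ɖ/ is a stop while /ʒ/ is a fricative; the output [ʐ] is a fricative, matching the trigger — so the feature that spreads is manner.
The other alternating forms pattern the same way: /ɖ/ → [ʐ] before /s/ (stop → fricative, matching a fricative); /ɖ/ → [ʐ] before /z/ (stop → fricative, matching a fricative) — only manner changes, and always toward the following segment.
Since the segment that changes precedes the conditioning segment, the assimilation is regressive.

regressive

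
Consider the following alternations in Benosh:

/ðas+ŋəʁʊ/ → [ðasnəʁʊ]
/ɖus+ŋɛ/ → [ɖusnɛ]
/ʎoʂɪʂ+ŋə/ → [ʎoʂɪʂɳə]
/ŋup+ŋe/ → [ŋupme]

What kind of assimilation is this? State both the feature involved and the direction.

progressive place assimilation

Comparing underlying and surface forms, /ŋ/ → [n] is the alternation; the neighbouring /s/ is constant.
/ŋ/ is velar while /s/ is alveolar; the output [n] is alveolar, matching the trigger — so the feature that spreads is place.
Manner and voice are unchanged, so the assimilation is partial, not total.
Checking the remaining alternations: /ŋ/ → [ɳ] after /ʂ/ (velar → retroflex, matching retroflex); /ŋ/ → [m] after /p/ (velar → bilabial, matching bilabial) — only place changes, and always toward the preceding segment.
Since the segment that changes follows the conditioning segment, the assimilation is progressive.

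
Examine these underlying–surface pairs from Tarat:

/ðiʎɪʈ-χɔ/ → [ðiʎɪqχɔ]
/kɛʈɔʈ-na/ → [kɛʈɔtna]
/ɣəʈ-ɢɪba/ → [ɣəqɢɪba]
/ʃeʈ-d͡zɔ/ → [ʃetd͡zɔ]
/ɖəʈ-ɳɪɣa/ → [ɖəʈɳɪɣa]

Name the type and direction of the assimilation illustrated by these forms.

The segment that alternates is /ʈ/, which surfaces as [q] when adjacent to /χ/.
The change retroflex → uvular matches the place of the following /χ/, identifying this as place assimilation.
Manner and voice are unchanged, so the assimilation is partial, not total.
The same holds elsewhere in the data: /ʈ/ → [t] before /n/ (retroflex → alveolar, matching alveolar); /ʈ/ → [q] before /ɢ/ (retroflex → uvular, matching uvular); /ʈ/ → [t] before /d͡z/ (retroflex → alveolar, matching alveolar) — only place changes, and always toward the following segment.
Nothing changes in [ɖəʈɳɪɣa]: there the adjacent consonants already agree in place (/ʈ/ and /ɳ/ are both retroflex), so this form is consistent with the same rule.
The trigger is the following segment, so the direction is regressive (anticipatory).

regressive place assimilation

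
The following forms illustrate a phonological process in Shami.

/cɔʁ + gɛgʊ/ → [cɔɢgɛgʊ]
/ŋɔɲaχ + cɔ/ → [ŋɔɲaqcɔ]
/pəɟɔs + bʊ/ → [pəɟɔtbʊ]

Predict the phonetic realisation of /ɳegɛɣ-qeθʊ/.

[ɳegɛgqeθʊ]

The data show regressive manner assimilation: /ʁ/ → [ɢ] before /g/; /χ/ → [q] before /c/; /s/ → [t] before /b/. In each pair only manner changes, matching the following consonant, while place and voice stay constant.
The rule targets /ɣ/ (voiced velar fricative), which sits before the trigger /q/ (stop).
Changing only its manner to stop gives [g] — the voiced velar stop.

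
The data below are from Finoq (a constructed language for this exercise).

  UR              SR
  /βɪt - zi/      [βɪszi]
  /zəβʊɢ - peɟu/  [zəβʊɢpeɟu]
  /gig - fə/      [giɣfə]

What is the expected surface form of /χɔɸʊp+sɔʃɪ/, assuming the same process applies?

[χɔɸʊɸsɔʃɪ]

The data show regressive manner assimilation: /t/ → [s] before /z/; /g/ → [ɣ] before /f/. In each pair only manner changes, matching the following consonant, while place and voice stay constant.
No alternation appears in [zəβʊɢpeɟu]: there the adjacent consonants already agree in manner (/ɢ/ and /p/ are both stops), so this form is consistent with the same rule.
/p/ is a voiceless bilabial stop. The following trigger /s/ is a fricative, so /p/ must become a fricative as well.
Changing only its manner to fricative gives [ɸ] — the voiceless bilabial fricative.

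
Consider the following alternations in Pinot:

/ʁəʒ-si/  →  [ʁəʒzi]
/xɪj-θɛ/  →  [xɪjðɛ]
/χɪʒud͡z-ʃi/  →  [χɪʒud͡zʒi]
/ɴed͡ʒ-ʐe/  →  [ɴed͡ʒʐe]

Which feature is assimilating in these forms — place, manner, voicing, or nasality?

Comparing underlying and surface forms, /s/ → [z] is the alternation; the neighbouring /ʒ/ is constant.
The change voiceless → voiced matches the voicing of the preceding /ʒ/, identifying this as voicing assimilation.
Checking the remaining alternations: /θ/ → [ð] after /j/ (voiceless → voiced, matching voiced); /ʃ/ → [ʒ] after /d͡z/ (voiceless → voiced, matching voiced) — only voicing changes, and always toward the preceding segment.
Nothing changes in [ɴed͡ʒʐe]: there the adjacent consonants already agree in voicing (/ʐ/ and /d͡ʒ/ are both voiced), so this form is consistent with the same rule.

voicing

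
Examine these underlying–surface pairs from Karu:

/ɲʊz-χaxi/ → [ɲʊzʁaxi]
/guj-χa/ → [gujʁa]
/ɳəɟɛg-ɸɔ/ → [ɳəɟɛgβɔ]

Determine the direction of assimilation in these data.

Comparing underlying and surface forms, /χ/ → [ʁ] is the alternation; the neighbouring /z/ is constant.
/χ/ is voiceless while /z/ is voiced; the output [ʁ] is voiced, matching the trigger — so the feature that spreads is voicing.
The same holds elsewhere in the data: /χ/ → [ʁ] after /j/ (voiceless → voiced, matching voiced); /ɸ/ → [β] after /g/ (voiceless → voiced, matching voiced) — only voicing changes, and always toward the preceding segment.
Since the segment that changes follows the conditioning segment, the assimilation is progressive.

progressive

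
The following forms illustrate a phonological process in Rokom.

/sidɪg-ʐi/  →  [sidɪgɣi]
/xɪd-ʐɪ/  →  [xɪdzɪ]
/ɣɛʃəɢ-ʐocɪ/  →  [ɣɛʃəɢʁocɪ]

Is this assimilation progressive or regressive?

progressive

The segment that alternates is /ʐ/, which surfaces as [ɣ] when adjacent to /g/.
/ʐ/ is retroflex while /g/ is velar; the output [ɣ] is velar, matching the trigger — so the feature that spreads is place.
The other alternating forms pattern the same way: /ʐ/ → [z] after /d/ (retroflex → alveolar, matching alveolar); /ʐ/ → [ʁ] after /ɢ/ (retroflex → uvular, matching uvular) — only place changes, and always toward the preceding segment.
The trigger is the preceding segment, so the direction is progressive (perseverative).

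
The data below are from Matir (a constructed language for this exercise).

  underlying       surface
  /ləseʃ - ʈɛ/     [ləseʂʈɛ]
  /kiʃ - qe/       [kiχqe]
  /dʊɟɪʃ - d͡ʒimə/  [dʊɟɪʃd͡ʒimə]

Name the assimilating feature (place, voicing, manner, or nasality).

place

Comparing underlying and surface forms, /ʃ/ → [ʂ] is the alternation; the neighbouring /ʈ/ is constant.
The change postalveolar → retroflex matches the place of the following /ʈ/, identifying this as place assimilation.
The other alternating form patterns the same way: /ʃ/ → [χ] before /q/ (postalveolar → uvular, matching uvular) — only place changes, and always toward the following segment.
No alternation appears in [dʊɟɪʃd͡ʒimə]: there the adjacent consonants already agree in place (/ʃ/ and /d͡ʒ/ are both postalveolar), so this form is consistent with the same rule.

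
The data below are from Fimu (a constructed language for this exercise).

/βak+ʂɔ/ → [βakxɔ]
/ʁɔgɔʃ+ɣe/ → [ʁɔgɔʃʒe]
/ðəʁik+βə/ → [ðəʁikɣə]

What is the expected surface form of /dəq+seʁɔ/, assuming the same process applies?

The data show progressive place assimilation: /ʂ/ → [x] after /k/; /ɣ/ → [ʒ] after /ʃ/; /β/ → [ɣ] after /k/. In each pair only place changes, matching the preceding consonant, while manner and voice stay constant.
The rule targets /s/ (voiceless alveolar fricative), which sits after the trigger /q/ (uvular).
Changing only its place to uvular gives [χ] — the voiceless uvular fricative.

[dəqχeʁɔ]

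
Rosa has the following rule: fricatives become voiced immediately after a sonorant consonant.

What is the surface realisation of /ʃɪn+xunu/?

[ʃɪnɣunu]

/x/ is a voiceless velar fricative. The preceding trigger /n/ is voiced, so /x/ must become voiced as well.
Changing only its voicing to voiced gives [ɣ] — the voiced velar fricative.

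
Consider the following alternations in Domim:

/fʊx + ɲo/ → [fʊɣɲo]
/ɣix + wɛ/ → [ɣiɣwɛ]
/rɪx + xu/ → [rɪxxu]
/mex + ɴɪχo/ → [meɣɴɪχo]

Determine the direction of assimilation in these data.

Underlying /x/ is realised as [ɣ] next to /ɲ/; /ɲ/ itself does not change.
/x/ is voiceless while /ɲ/ is voiced; the output [ɣ] is voiced, matching the trigger — so the feature that spreads is voicing.
The same holds elsewhere in the data: /x/ → [ɣ] before /w/ (voiceless → voiced, matching voiced); /x/ → [ɣ] before /ɴ/ (voiceless → voiced, matching voiced) — only voicing changes, and always toward the following segment.
Nothing changes in [rɪxxu]: there the adjacent consonants already agree in voicing (/x/ and /x/ are both voiceless), so this form is consistent with the same rule.
Since the segment that changes precedes the conditioning segment, the assimilation is regressive.

regressive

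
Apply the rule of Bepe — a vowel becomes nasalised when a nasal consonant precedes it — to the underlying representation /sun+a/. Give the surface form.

[sunã]

The vowel /a/ is adjacent to the preceding nasal /n/, so it acquires [+nasal] and surfaces as [ã].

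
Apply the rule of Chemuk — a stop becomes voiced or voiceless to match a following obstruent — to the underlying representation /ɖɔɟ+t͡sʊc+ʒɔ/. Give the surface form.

[ɖɔct͡sʊɟʒɔ]

/ɟ/ is a voiced palatal stop. The following trigger /t͡s/ is voiceless, so /ɟ/ must become voiceless as well.
A voiceless palatal stop is [c], so the surface segment is [c].
At the second juncture, /c/ likewise becomes [ɟ] adjacent to /ʒ/.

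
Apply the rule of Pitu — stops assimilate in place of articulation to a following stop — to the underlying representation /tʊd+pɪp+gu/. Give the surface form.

The rule targets /d/ (voiced alveolar stop), which sits before the trigger /p/ (bilabial).
Changing only its place to bilabial gives [b] — the voiced bilabial stop.
The same rule applies at the second boundary: /p/ → [k] next to /g/.

[tʊbpɪkgu]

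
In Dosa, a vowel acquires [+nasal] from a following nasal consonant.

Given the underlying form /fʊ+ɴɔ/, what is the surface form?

[fʊ̃ɴɔ]

The vowel /ʊ/ is adjacent to the following nasal /ɴ/, so it acquires [+nasal] and surfaces as [ʊ̃].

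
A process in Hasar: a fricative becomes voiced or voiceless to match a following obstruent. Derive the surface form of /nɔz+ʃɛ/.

The rule targets /z/ (voiced alveolar fricative), which sits before the trigger /ʃ/ (voiceless).
Changing only its voicing to voiceless gives [s] — the voiceless alveolar fricative.

[nɔsʃɛ]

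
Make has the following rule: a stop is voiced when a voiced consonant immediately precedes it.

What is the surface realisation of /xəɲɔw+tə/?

[xəɲɔwdə]

The rule targets /t/ (voiceless alveolar stop), which sits after the trigger /w/ (voiced).
A voiced alveolar stop is [d], so the surface segment is [d].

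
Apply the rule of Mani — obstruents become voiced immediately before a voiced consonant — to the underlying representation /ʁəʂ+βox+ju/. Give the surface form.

/ʂ/ is a voiceless retroflex fricative. The following trigger /β/ is voiced, so /ʂ/ must become voiced as well.
Changing only its voicing to voiced gives [ʐ] — the voiced retroflex fricative.
The same rule applies at the second boundary: /x/ → [ɣ] next to /j/.

[ʁəʐβoɣju]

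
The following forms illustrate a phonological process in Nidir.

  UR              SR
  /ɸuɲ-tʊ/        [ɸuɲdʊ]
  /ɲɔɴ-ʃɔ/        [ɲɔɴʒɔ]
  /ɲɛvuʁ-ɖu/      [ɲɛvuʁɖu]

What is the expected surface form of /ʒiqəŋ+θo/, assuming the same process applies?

The data show progressive voicing assimilation: /t/ → [d] after /ɲ/; /ʃ/ → [ʒ] after /ɴ/. In each pair only voicing changes, matching the preceding consonant, while place and manner stay constant.
No alternation appears in [ɲɛvuʁɖu]: there the adjacent consonants already agree in voicing (/ɖ/ and /ʁ/ are both voiced), so this form is consistent with the same rule.
/θ/ is a voiceless dental fricative. The preceding trigger /ŋ/ is voiced, so /θ/ must become voiced as well.
Changing only its voicing to voiced gives [ð] — the voiced dental fricative.

[ʒiqəŋðo]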